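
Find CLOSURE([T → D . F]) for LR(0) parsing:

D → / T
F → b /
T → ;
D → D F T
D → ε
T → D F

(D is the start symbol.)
{ [F → . b /], [T → D . F] }

To compute CLOSURE, for each item [A → α.Bβ] where B is a non-terminal, add [B → .γ] for all productions B → γ; repeat for the newly added items until nothing changes.

Start with: [T → D . F]
  [T → D . F] has the dot before F: add [F → . b /]
No further items can be added.

CLOSURE = { [F → . b /], [T → D . F] }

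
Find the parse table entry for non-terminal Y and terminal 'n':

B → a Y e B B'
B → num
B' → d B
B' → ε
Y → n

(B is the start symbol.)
Y → n

To find M[Y, 'n'], we find productions for Y where 'n' is in the predict set (PREDICT(N → α) = (FIRST(α) \ {ε}) ∪ (FOLLOW(N) if α ⇒* ε)).

Y → n: PREDICT = { 'n' }
  'n' is in predict set, so this production goes in M[Y, 'n']

M[Y, 'n'] = Y → n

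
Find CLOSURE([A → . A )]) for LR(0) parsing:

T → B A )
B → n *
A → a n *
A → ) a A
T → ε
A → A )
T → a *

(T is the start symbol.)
{ [A → . ) a A], [A → . A )], [A → . a n *] }

Start with: [A → . A )]
  [A → . A )] has the dot before A: add [A → . a n *], [A → . ) a A]
No further items can be added.

CLOSURE = { [A → . ) a A], [A → . A )], [A → . a n *] }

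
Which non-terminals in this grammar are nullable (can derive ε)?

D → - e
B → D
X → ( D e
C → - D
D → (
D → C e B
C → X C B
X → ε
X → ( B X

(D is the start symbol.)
{ 'X' }

A non-terminal is nullable if it can derive ε (the empty string): either it has an ε-production, or it has a production whose right-hand side consists entirely of nullable non-terminals.

ε-productions: X → ε
So X is immediately nullable.
No further non-terminal can be added: every production for the remaining non-terminals contains a terminal or a non-nullable non-terminal.
Nullable = { 'X' }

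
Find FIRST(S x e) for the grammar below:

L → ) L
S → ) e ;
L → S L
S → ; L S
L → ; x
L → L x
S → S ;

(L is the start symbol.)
FIRST sets of the non-terminals involved (from the grammar, by fixed-point iteration):
  FIRST(S) = { ')', ';' }

To compute FIRST(S x e), process the symbols left to right:
Symbol S is a non-terminal. Add FIRST(S) \ {ε} = { ')', ';' }
S is not nullable (ε ∉ FIRST(S)), so stop here.
FIRST(S x e) = { ')', ';' }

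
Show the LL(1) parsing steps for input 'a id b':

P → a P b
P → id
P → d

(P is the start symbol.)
LL(1) parsing maintains a stack (initially the start symbol over $) and the input. At each step: if the stack top is a terminal, match it against the current input token; if it is a non-terminal N, replace it with the RHS of M[N, lookahead] (the unique production whose predict set contains the lookahead).

Stack is shown with the top on the left.

Stack    Input     Action
-------------------------
P $      a id b $  output P → a P b
a P b $  a id b $  match 'a'
P b $    id b $    output P → id
id b $   id b $    match 'id'
b $      b $       match 'b'
$        $         accept

The string is accepted.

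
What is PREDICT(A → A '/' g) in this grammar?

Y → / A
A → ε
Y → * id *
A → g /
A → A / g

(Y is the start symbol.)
PREDICT(A → A '/' g) = (FIRST(RHS) \ {ε}) ∪ (FOLLOW(A) if ε ∈ FIRST(RHS), i.e. RHS ⇒* ε)
FIRST(A) = { '/', 'g', ε }
FIRST(A '/' g) = { '/', 'g' }
ε ∉ FIRST(A '/' g), so FOLLOW(A) is not added.
PREDICT(A → A '/' g) = { '/', 'g' }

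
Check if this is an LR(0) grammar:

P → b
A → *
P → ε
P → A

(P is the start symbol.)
No. Shift-reduce conflict between [P → .] and [A → . *]

A grammar is LR(0) if no state in the canonical LR(0) collection has:
  - both a shift item (dot before a terminal) and a complete item (shift-reduce conflict), or
  - two or more complete items (reduce-reduce conflict; the accept item [P' → P .] counts as a complete item here).

Augment with P' → P and build the canonical LR(0) collection (I0 = CLOSURE({[P' → . P]}), then GOTO on every symbol after a dot until no new states appear). It has 5 states:
  I0: { [A → . *], [P → . A], [P → . b], [P → .], [P' → . P] }  — shift, reduce
  I1: { [A → * .] }  — reduce
  I2: { [P → A .] }  — reduce
  I3: { [P' → P .] }  — accept
  I4: { [P → b .] }  — reduce

Conflict in state I0:
  Shift-reduce conflict between [P → .] and [A → . *]
So the grammar is NOT LR(0).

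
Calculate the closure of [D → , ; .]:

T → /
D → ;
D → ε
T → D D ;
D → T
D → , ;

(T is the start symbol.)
{ [D → , ; .] }

Start with: [D → , ; .]
The dot is at the end, so nothing is added.

CLOSURE = { [D → , ; .] }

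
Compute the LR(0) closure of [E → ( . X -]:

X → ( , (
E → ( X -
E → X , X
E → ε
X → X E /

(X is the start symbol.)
To compute CLOSURE, for each item [A → α.Bβ] where B is a non-terminal, add [B → .γ] for all productions B → γ; repeat for the newly added items until nothing changes.

Start with: [E → ( . X -]
  [E → ( . X -] has the dot before X: add [X → . ( , (], [X → . X E /]
No further items can be added.

CLOSURE = { [E → ( . X -], [X → . ( , (], [X → . X E /] }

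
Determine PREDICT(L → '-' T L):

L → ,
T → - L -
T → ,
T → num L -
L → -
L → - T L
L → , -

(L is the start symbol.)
{ '-' }

PREDICT(L → '-' T L) = (FIRST(RHS) \ {ε}) ∪ (FOLLOW(L) if ε ∈ FIRST(RHS), i.e. RHS ⇒* ε)
FIRST('-' T L) = { '-' }
ε ∉ FIRST('-' T L), so FOLLOW(L) is not added.
PREDICT(L → '-' T L) = { '-' }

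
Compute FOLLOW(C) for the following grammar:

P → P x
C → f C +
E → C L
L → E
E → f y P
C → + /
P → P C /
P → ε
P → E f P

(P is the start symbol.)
{ '+', '/', 'f' }

To compute FOLLOW(C), find every occurrence of C on a right-hand side N → α C β: add FIRST(β) \ {ε}, and if β is empty or nullable also add FOLLOW(N). Iterate to a fixed point.

In C → f C +: C is followed by '+', add FIRST('+') \ {ε} = { '+' }
In E → C L: C is followed by L, add FIRST(L) \ {ε} = { '+', 'f' }
In P → P C /: C is followed by '/', add FIRST('/') \ {ε} = { '/' }

Taking the union: FOLLOW(C) = { '+', '/', 'f' }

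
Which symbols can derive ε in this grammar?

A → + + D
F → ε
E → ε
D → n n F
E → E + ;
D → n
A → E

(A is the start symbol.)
ε-productions: F → ε, E → ε
So F, E are immediately nullable.
A → E: every symbol on the right is nullable, so A is nullable too.
No further non-terminal can be added: every production for the remaining non-terminals contains a terminal or a non-nullable non-terminal.
Nullable = { 'A', 'E', 'F' }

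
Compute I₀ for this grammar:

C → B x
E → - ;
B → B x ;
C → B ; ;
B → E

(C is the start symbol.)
First, augment the grammar with C' → C
I₀ = CLOSURE({ [C' → . C] }):
  [C' → . C] has the dot before C: add [C → . B x], [C → . B ; ;]
  [C → . B x] has the dot before B: add [B → . B x ;], [B → . E]
  [B → . E] has the dot before E: add [E → . - ;]
No further items can be added.

I₀ = { [B → . B x ;], [B → . E], [C → . B ; ;], [C → . B x], [C' → . C], [E → . - ;] }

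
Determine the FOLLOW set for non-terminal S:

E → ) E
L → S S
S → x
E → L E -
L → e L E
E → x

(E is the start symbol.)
In L → S S: S is followed by S, add FIRST(S) \ {ε} = { 'x' }
In L → S S: S is at the end, add FOLLOW(L)

The FOLLOW sets referred to above (computed the same way, to a fixed point):
  FOLLOW(L) = { ')', 'e', 'x' }

Taking the union: FOLLOW(S) = { ')', 'e', 'x' }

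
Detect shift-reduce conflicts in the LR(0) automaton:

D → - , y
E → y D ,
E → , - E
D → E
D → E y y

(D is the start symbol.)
A shift-reduce conflict occurs when an LR(0) state has both:
  - a complete (reduce) item [A → α .] (dot at the end), and
  - a shift item [B → β . c γ] (dot before a terminal).

Augment with D' → D and build the canonical LR(0) collection (I0 = CLOSURE({[D' → . D]}), then GOTO on every symbol after a dot until no new states appear). It has 14 states:
  I0: { [D → . - , y], [D → . E y y], [D → . E], [D' → . D], [E → . , - E], [E → . y D ,] }  — shift
  I1: { [E → , . - E] }  — shift
  I2: { [D → - . , y] }  — shift
  I3: { [D' → D .] }  — accept
  I4: { [D → E . y y], [D → E .] }  — shift, reduce
  I5: { [D → . - , y], [D → . E y y], [D → . E], [E → . , - E], [E → . y D ,], [E → y . D ,] }  — shift
  I6: { [E → y D . ,] }  — shift
  I7: { [E → y D , .] }  — reduce
  I8: { [D → E y . y] }  — shift
  I9: { [D → E y y .] }  — reduce
  I10: { [D → - , . y] }  — shift
  I11: { [D → - , y .] }  — reduce
  I12: { [E → , - . E], [E → . , - E], [E → . y D ,] }  — shift
  I13: { [E → , - E .] }  — reduce

I4 contains reduce item [D → E .] and shift item [D → E . y y] — shift-reduce conflict.

Answer: Yes — I4: [D → E .] vs [D → E . y y]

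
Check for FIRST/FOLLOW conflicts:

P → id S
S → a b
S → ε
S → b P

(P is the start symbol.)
No FIRST/FOLLOW conflicts.

A FIRST/FOLLOW conflict occurs when a non-terminal N has a nullable alternative N → β (β ⇒* ε) and another alternative N → α with FIRST(α) ∩ FOLLOW(N) ≠ ∅: on such a lookahead the parser cannot decide between expanding α and letting N vanish via β.

Nullable non-terminals: S.

S: nullable alternative(s) S → ε; FOLLOW(S) = { $ }
  S → a b: FIRST \ {ε} = { 'a' } — disjoint from FOLLOW(S)
  S → ε: FIRST \ {ε} = { } — this is the only nullable alternative, skip
  S → b P: FIRST \ {ε} = { 'b' } — disjoint from FOLLOW(S)

P has no nullable alternative, so no FIRST/FOLLOW check is needed there.

No FIRST/FOLLOW conflicts found.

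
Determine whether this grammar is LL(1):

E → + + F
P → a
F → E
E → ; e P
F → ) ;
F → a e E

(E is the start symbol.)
Yes, the grammar is LL(1).

Relevant sets:
  FIRST(E) = { '+', ';' }

For E:
  PREDICT(E → '+' '+' F) = { '+' }
  PREDICT(E → ';' e P) = { ';' }
For F:
  PREDICT(F → E) = { '+', ';' }
  PREDICT(F → ')' ';') = { ')' }
  PREDICT(F → a e E) = { 'a' }
P has a single production, so nothing to check there.

All predict sets are disjoint. The grammar IS LL(1).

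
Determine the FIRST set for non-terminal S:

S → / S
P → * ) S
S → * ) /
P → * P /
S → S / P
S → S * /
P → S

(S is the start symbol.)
To compute FIRST(S), examine every production with S on the left-hand side, reading each right-hand side left to right until a non-nullable symbol is reached.

From S → / S:
  - '/' is a terminal: add '/' and stop
From S → * ) /:
  - '*' is a terminal: add '*' and stop
From S → S / P:
  - S is the symbol being defined: contributes nothing new
    S is not nullable, so stop
From S → S * /:
  - S is the symbol being defined: contributes nothing new
    S is not nullable, so stop

Collecting: FIRST(S) = { '*', '/' }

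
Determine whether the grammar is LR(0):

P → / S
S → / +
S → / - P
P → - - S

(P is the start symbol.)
Yes, the grammar is LR(0)

Augment with P' → P and build the canonical LR(0) collection (I0 = CLOSURE({[P' → . P]}), then GOTO on every symbol after a dot until no new states appear). It has 11 states:
  I0: { [P → . - - S], [P → . / S], [P' → . P] }  — shift
  I1: { [P → - . - S] }  — shift
  I2: { [P → / . S], [S → . / +], [S → . / - P] }  — shift
  I3: { [P' → P .] }  — accept
  I4: { [S → / . +], [S → / . - P] }  — shift
  I5: { [P → / S .] }  — reduce
  I6: { [S → / + .] }  — reduce
  I7: { [P → . - - S], [P → . / S], [S → / - . P] }  — shift
  I8: { [S → / - P .] }  — reduce
  I9: { [P → - - . S], [S → . / +], [S → . / - P] }  — shift
  I10: { [P → - - S .] }  — reduce

Every state is either a pure shift/goto state or contains exactly one complete item and nothing to shift — no conflicts. The grammar is LR(0).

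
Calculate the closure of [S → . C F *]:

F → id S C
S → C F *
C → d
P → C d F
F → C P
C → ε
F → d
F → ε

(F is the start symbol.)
{ [C → . d], [C → .], [S → . C F *] }

To compute CLOSURE, for each item [A → α.Bβ] where B is a non-terminal, add [B → .γ] for all productions B → γ; repeat for the newly added items until nothing changes.

Start with: [S → . C F *]
  [S → . C F *] has the dot before C: add [C → . d], [C → .]
No further items can be added.

CLOSURE = { [C → . d], [C → .], [S → . C F *] }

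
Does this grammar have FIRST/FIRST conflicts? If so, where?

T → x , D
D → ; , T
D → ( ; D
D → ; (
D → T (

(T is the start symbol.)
Yes. D → ';' ',' T / D → ';' '(' on { ';' }

FIRST sets of the non-terminals at (or reachable through a nullable prefix from) the front of some alternative:
  FIRST(T) = { 'x' }

Productions for D:
  D → ; , T: FIRST = { ';' }
  D → ( ; D: FIRST = { '(' }
  D → ; (: FIRST = { ';' }
  D → T (: FIRST = { 'x' }
T has only one production, so no FIRST/FIRST conflict is possible there.

Conflict for D: D → ; , T and D → ; (
  Overlap: { ';' }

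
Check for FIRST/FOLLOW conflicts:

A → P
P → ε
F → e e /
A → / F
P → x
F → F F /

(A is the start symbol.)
A FIRST/FOLLOW conflict occurs when a non-terminal N has a nullable alternative N → β (β ⇒* ε) and another alternative N → α with FIRST(α) ∩ FOLLOW(N) ≠ ∅: on such a lookahead the parser cannot decide between expanding α and letting N vanish via β.

Nullable non-terminals: A, P.
FIRST sets used below: FIRST(P) = { 'x', ε }

A: nullable alternative(s) A → P; FOLLOW(A) = { $ }
  A → P: FIRST \ {ε} = { 'x' } — this is the only nullable alternative, skip
  A → / F: FIRST \ {ε} = { '/' } — disjoint from FOLLOW(A)

P: nullable alternative(s) P → ε; FOLLOW(P) = { $ }
  P → ε: FIRST \ {ε} = { } — this is the only nullable alternative, skip
  P → x: FIRST \ {ε} = { 'x' } — disjoint from FOLLOW(P)

F has no nullable alternative, so no FIRST/FOLLOW check is needed there.

No FIRST/FOLLOW conflicts found.

Answer: No FIRST/FOLLOW conflicts.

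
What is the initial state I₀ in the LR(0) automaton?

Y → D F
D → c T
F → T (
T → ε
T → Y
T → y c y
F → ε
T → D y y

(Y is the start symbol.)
First, augment the grammar with Y' → Y
I₀ = CLOSURE({ [Y' → . Y] }):
  [Y' → . Y] has the dot before Y: add [Y → . D F]
  [Y → . D F] has the dot before D: add [D → . c T]
No further items can be added.

I₀ = { [D → . c T], [Y → . D F], [Y' → . Y] }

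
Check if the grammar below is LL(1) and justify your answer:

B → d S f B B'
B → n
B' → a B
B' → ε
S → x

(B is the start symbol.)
No. Predict set conflict for B': { 'a' }

A grammar is LL(1) if for each non-terminal N with multiple productions, the predict sets of those productions are pairwise disjoint, where PREDICT(N → α) = (FIRST(α) \ {ε}) ∪ (FOLLOW(N) if α ⇒* ε).

Relevant sets:
  FOLLOW(B') = { $, 'a' }

For B:
  PREDICT(B → d S f B B') = { 'd' }
  PREDICT(B → n) = { 'n' }
For B':
  PREDICT(B' → a B) = { 'a' }
  PREDICT(B' → ε) = { $, 'a' }
S has a single production, so nothing to check there.

Conflict found: Predict set conflict for B': { 'a' }
The grammar is NOT LL(1).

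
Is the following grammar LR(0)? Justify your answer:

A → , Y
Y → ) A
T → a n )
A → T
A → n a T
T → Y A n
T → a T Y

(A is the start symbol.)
A grammar is LR(0) if no state in the canonical LR(0) collection has:
  - both a shift item (dot before a terminal) and a complete item (shift-reduce conflict), or
  - two or more complete items (reduce-reduce conflict; the accept item [A' → A .] counts as a complete item here).

Augment with A' → A and build the canonical LR(0) collection (I0 = CLOSURE({[A' → . A]}), then GOTO on every symbol after a dot until no new states appear). It has 18 states:
  I0: { [A → . , Y], [A → . T], [A → . n a T], [A' → . A], [T → . Y A n], [T → . a T Y], [T → . a n )], [Y → . ) A] }  — shift
  I1: { [A → . , Y], [A → . T], [A → . n a T], [T → . Y A n], [T → . a T Y], [T → . a n )], [Y → ) . A], [Y → . ) A] }  — shift
  I2: { [A → , . Y], [Y → . ) A] }  — shift
  I3: { [A' → A .] }  — accept
  I4: { [A → T .] }  — reduce
  I5: { [A → . , Y], [A → . T], [A → . n a T], [T → . Y A n], [T → . a T Y], [T → . a n )], [T → Y . A n], [Y → . ) A] }  — shift
  I6: { [T → . Y A n], [T → . a T Y], [T → . a n )], [T → a . T Y], [T → a . n )], [Y → . ) A] }  — shift
  I7: { [A → n . a T] }  — shift
  I8: { [A → n a . T], [T → . Y A n], [T → . a T Y], [T → . a n )], [Y → . ) A] }  — shift
  I9: { [A → n a T .] }  — reduce
  I10: { [T → a T . Y], [Y → . ) A] }  — shift
  I11: { [T → a n . )] }  — shift
  I12: { [T → a n ) .] }  — reduce
  I13: { [T → a T Y .] }  — reduce
  I14: { [T → Y A . n] }  — shift
  I15: { [T → Y A n .] }  — reduce
  I16: { [A → , Y .] }  — reduce
  I17: { [Y → ) A .] }  — reduce

Every state is either a pure shift/goto state or contains exactly one complete item and nothing to shift — no conflicts. The grammar is LR(0).

Answer: Yes, the grammar is LR(0)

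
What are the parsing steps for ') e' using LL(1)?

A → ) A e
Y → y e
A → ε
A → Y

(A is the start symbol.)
LL(1) parsing maintains a stack (initially the start symbol over $) and the input. At each step: if the stack top is a terminal, match it against the current input token; if it is a non-terminal N, replace it with the RHS of M[N, lookahead] (the unique production whose predict set contains the lookahead).

Stack is shown with the top on the left.

Stack    Input  Action
----------------------
A $      ) e $  output A → ) A e
) A e $  ) e $  match ')'
A e $    e $    output A → ε
e $      e $    match 'e'
$        $      accept

The string is accepted.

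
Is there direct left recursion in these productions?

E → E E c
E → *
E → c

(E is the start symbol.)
Yes, E is left-recursive

Direct left recursion occurs when N → N α for some non-terminal N (the right-hand side begins with the left-hand side itself).

E → E E c: LEFT RECURSIVE (starts with E)
E → *: starts with '*'
E → c: starts with c

The grammar has direct left recursion on: E.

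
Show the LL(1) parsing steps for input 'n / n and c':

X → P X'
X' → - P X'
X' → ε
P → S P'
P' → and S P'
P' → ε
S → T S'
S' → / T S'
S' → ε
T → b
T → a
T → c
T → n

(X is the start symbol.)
Stack is shown with the top on the left.

Stack           Input          Action
-------------------------------------
X $             n / n and c $  output X → P X'
P X' $          n / n and c $  output P → S P'
S P' X' $       n / n and c $  output S → T S'
T S' P' X' $    n / n and c $  output T → n
n S' P' X' $    n / n and c $  match 'n'
S' P' X' $      / n and c $    output S' → / T S'
/ T S' P' X' $  / n and c $    match '/'
T S' P' X' $    n and c $      output T → n
n S' P' X' $    n and c $      match 'n'
S' P' X' $      and c $        output S' → ε
P' X' $         and c $        output P' → and S P'
and S P' X' $   and c $        match 'and'
S P' X' $       c $            output S → T S'
T S' P' X' $    c $            output T → c
c S' P' X' $    c $            match 'c'
S' P' X' $      $              output S' → ε
P' X' $         $              output P' → ε
X' $            $              output X' → ε
$               $              accept

The string is accepted.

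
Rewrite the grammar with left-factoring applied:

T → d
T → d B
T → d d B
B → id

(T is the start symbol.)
T → d T'
T' → ε
T' → B
T' → d B
B → id

Left-factoring transforms A → αβ₁ | αβ₂ into A → αA' and A' → β₁ | β₂
(α is the longest common prefix among the alternatives). Repeat until
no nonterminal has two alternatives with a common prefix.

Round 1: T has alternatives sharing prefix 'd'. Introduce T': T → d T'
  Add: T' → ε
  Add: T' → B
  Add: T' → d B

No remaining common prefixes — done.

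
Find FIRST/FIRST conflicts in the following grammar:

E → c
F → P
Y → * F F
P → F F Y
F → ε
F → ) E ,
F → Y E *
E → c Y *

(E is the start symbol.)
Yes. E → c / E → c Y '*' on { 'c' }; F → P / F → ')' E ',' on { ')' }; F → P / F → Y E '*' on { '*' }

A FIRST/FIRST conflict occurs when two productions N → α and N → β for the same non-terminal have FIRST(α) ∩ FIRST(β) ≠ ∅ (with ε ∈ FIRST of a nullable right-hand side, so two nullable alternatives also conflict).

FIRST sets of the non-terminals at (or reachable through a nullable prefix from) the front of some alternative:
  FIRST(P) = { ')', '*' }
  FIRST(Y) = { '*' }

Productions for E:
  E → c: FIRST = { 'c' }
  E → c Y *: FIRST = { 'c' }
Productions for F:
  F → P: FIRST = { ')', '*' }
  F → ε: FIRST = { ε }
  F → ) E ,: FIRST = { ')' }
  F → Y E *: FIRST = { '*' }
Y, P have only one production, so no FIRST/FIRST conflict is possible there.

Conflict for E: E → c and E → c Y *
  Overlap: { 'c' }
Conflict for F: F → P and F → ) E ,
  Overlap: { ')' }
Conflict for F: F → P and F → Y E *
  Overlap: { '*' }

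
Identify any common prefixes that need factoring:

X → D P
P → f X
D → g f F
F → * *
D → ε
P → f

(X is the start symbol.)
Left-factoring is needed when two productions for the same non-terminal
share a common prefix on the right-hand side.

Productions for P:
  P → f X
  P → f
Productions for D:
  D → g f F
  D → ε

Found common prefix 'f' in productions for P

Answer: Yes, P has productions with common prefix 'f'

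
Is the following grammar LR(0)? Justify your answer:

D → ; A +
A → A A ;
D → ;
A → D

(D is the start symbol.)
No. Shift-reduce conflict between [D → ; .] and [D → . ;]

A grammar is LR(0) if no state in the canonical LR(0) collection has:
  - both a shift item (dot before a terminal) and a complete item (shift-reduce conflict), or
  - two or more complete items (reduce-reduce conflict; the accept item [D' → D .] counts as a complete item here).

Augment with D' → D and build the canonical LR(0) collection (I0 = CLOSURE({[D' → . D]}), then GOTO on every symbol after a dot until no new states appear). It has 8 states:
  I0: { [D → . ; A +], [D → . ;], [D' → . D] }  — shift
  I1: { [A → . A A ;], [A → . D], [D → . ; A +], [D → . ;], [D → ; . A +], [D → ; .] }  — shift, reduce
  I2: { [D' → D .] }  — accept
  I3: { [A → . A A ;], [A → . D], [A → A . A ;], [D → . ; A +], [D → . ;], [D → ; A . +] }  — shift
  I4: { [A → D .] }  — reduce
  I5: { [D → ; A + .] }  — reduce
  I6: { [A → . A A ;], [A → . D], [A → A . A ;], [A → A A . ;], [D → . ; A +], [D → . ;] }  — shift
  I7: { [A → . A A ;], [A → . D], [A → A A ; .], [D → . ; A +], [D → . ;], [D → ; . A +], [D → ; .] }  — shift, 2 reduces

Conflict in state I1:
  Shift-reduce conflict between [D → ; .] and [D → . ;]
So the grammar is NOT LR(0).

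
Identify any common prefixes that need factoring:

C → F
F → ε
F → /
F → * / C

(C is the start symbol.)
Left-factoring is needed when two productions for the same non-terminal
share a common prefix on the right-hand side.

Productions for F:
  F → ε
  F → /
  F → * / C

No common prefixes found.

Answer: No, left-factoring is not needed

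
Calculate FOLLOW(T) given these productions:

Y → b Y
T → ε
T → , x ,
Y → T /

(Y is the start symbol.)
To compute FOLLOW(T), find every occurrence of T on a right-hand side N → α T β: add FIRST(β) \ {ε}, and if β is empty or nullable also add FOLLOW(N). Iterate to a fixed point.

In Y → T /: T is followed by '/', add FIRST('/') \ {ε} = { '/' }

Taking the union: FOLLOW(T) = { '/' }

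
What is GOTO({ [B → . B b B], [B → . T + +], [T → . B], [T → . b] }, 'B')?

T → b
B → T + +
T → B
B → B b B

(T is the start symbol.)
{ [B → B . b B], [T → B .] }

GOTO(I, 'B') = CLOSURE({ [A → αX.β] : [A → α.Xβ] ∈ I, X = 'B' })

Items with dot before 'B', with the dot advanced:
  [B → . B b B] → [B → B . b B]
  [T → . B] → [T → B .]
Closure adds nothing (no advanced item has the dot before a non-terminal).

GOTO = { [B → B . b B], [T → B .] }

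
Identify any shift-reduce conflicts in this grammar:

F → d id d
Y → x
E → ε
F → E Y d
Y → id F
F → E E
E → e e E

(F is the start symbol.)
Yes — I0: [E → .] vs [E → . e e E]; I1: [E → .] vs [E → . e e E]; I5: [E → .] vs [E → . e e E]; I11: [E → .] vs [E → . e e E]

A shift-reduce conflict occurs when an LR(0) state has both:
  - a complete (reduce) item [A → α .] (dot at the end), and
  - a shift item [B → β . c γ] (dot before a terminal).

Augment with F' → F and build the canonical LR(0) collection (I0 = CLOSURE({[F' → . F]}), then GOTO on every symbol after a dot until no new states appear). It has 15 states:
  I0: { [E → . e e E], [E → .], [F → . E E], [F → . E Y d], [F → . d id d], [F' → . F] }  — shift, reduce
  I1: { [E → . e e E], [E → .], [F → E . E], [F → E . Y d], [Y → . id F], [Y → . x] }  — shift, reduce
  I2: { [F' → F .] }  — accept
  I3: { [F → d . id d] }  — shift
  I4: { [E → e . e E] }  — shift
  I5: { [E → . e e E], [E → .], [E → e e . E] }  — shift, reduce
  I6: { [E → e e E .] }  — reduce
  I7: { [F → d id . d] }  — shift
  I8: { [F → d id d .] }  — reduce
  I9: { [F → E E .] }  — reduce
  I10: { [F → E Y . d] }  — shift
  I11: { [E → . e e E], [E → .], [F → . E E], [F → . E Y d], [F → . d id d], [Y → id . F] }  — shift, reduce
  I12: { [Y → x .] }  — reduce
  I13: { [Y → id F .] }  — reduce
  I14: { [F → E Y d .] }  — reduce

I0 contains reduce item [E → .] and shift items [E → . e e E], [F → . d id d] — shift-reduce conflict.
I1 contains reduce item [E → .] and shift items [E → . e e E], [Y → . id F], [Y → . x] — shift-reduce conflict.
I5 contains reduce item [E → .] and shift item [E → . e e E] — shift-reduce conflict.
I11 contains reduce item [E → .] and shift items [E → . e e E], [F → . d id d] — shift-reduce conflict.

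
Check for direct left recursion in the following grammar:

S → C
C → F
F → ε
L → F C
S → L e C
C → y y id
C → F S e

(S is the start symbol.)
No direct left recursion

S → C: starts with C
C → F: starts with F
F → ε: starts with ε
L → F C: starts with F
S → L e C: starts with L
C → y y id: starts with y
C → F S e: starts with F

No direct left recursion found.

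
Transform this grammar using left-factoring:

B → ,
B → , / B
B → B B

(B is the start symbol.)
Left-factoring transforms A → αβ₁ | αβ₂ into A → αA' and A' → β₁ | β₂
(α is the longest common prefix among the alternatives). Repeat until
no nonterminal has two alternatives with a common prefix.

Round 1: B has alternatives sharing prefix ','. Introduce B': B → , B'
  Add: B' → ε
  Add: B' → / B

No remaining common prefixes — done.

Resulting grammar:
B → , B'
B' → ε
B' → / B
B → B B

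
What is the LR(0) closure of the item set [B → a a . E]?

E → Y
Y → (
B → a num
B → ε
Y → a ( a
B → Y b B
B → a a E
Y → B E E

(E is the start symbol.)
{ [B → . Y b B], [B → . a a E], [B → . a num], [B → .], [B → a a . E], [E → . Y], [Y → . (], [Y → . B E E], [Y → . a ( a] }

To compute CLOSURE, for each item [A → α.Bβ] where B is a non-terminal, add [B → .γ] for all productions B → γ; repeat for the newly added items until nothing changes.

Start with: [B → a a . E]
  [B → a a . E] has the dot before E: add [E → . Y]
  [E → . Y] has the dot before Y: add [Y → . (], [Y → . a ( a], [Y → . B E E]
  [Y → . B E E] has the dot before B: add [B → . a num], [B → .], [B → . Y b B], [B → . a a E]
No further items can be added.

CLOSURE = { [B → . Y b B], [B → . a a E], [B → . a num], [B → .], [B → a a . E], [E → . Y], [Y → . (], [Y → . B E E], [Y → . a ( a] }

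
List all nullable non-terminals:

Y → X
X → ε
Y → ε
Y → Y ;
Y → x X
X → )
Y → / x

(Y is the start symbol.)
{ 'X', 'Y' }

ε-productions: X → ε, Y → ε
So X, Y are immediately nullable.
Every non-terminal is now nullable.
Nullable = { 'X', 'Y' }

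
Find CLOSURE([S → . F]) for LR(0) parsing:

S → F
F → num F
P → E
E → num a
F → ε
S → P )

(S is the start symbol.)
To compute CLOSURE, for each item [A → α.Bβ] where B is a non-terminal, add [B → .γ] for all productions B → γ; repeat for the newly added items until nothing changes.

Start with: [S → . F]
  [S → . F] has the dot before F: add [F → . num F], [F → .]
No further items can be added.

CLOSURE = { [F → . num F], [F → .], [S → . F] }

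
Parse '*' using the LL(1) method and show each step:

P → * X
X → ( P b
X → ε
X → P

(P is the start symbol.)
LL(1) parsing maintains a stack (initially the start symbol over $) and the input. At each step: if the stack top is a terminal, match it against the current input token; if it is a non-terminal N, replace it with the RHS of M[N, lookahead] (the unique production whose predict set contains the lookahead).

Stack is shown with the top on the left.

Stack  Input  Action
--------------------
P $    * $    output P → * X
* X $  * $    match '*'
X $    $      output X → ε
$      $      accept

The string is accepted.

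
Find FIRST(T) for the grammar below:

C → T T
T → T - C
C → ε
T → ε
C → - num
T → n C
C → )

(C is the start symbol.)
{ '-', 'n', ε }

To compute FIRST(T), examine every production with T on the left-hand side, reading each right-hand side left to right until a non-nullable symbol is reached.

From T → T - C:
  - T is the symbol being defined: contributes nothing new
    T is nullable, so continue to the next symbol
  - '-' is a terminal: add '-' and stop
From T → ε:
  - ε-production, so ε ∈ FIRST(T)
From T → n C:
  - n is a terminal: add 'n' and stop

Collecting: FIRST(T) = { '-', 'n', ε }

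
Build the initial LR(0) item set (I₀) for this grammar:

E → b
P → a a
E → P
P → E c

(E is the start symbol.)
First, augment the grammar with E' → E
I₀ = CLOSURE({ [E' → . E] }):
  [E' → . E] has the dot before E: add [E → . b], [E → . P]
  [E → . P] has the dot before P: add [P → . a a], [P → . E c]
No further items can be added.

I₀ = { [E → . P], [E → . b], [E' → . E], [P → . E c], [P → . a a] }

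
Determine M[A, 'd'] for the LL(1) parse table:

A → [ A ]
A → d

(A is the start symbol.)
A → d

To find M[A, 'd'], we find productions for A where 'd' is in the predict set (PREDICT(N → α) = (FIRST(α) \ {ε}) ∪ (FOLLOW(N) if α ⇒* ε)).

A → [ A ]: PREDICT = { '[' }
A → d: PREDICT = { 'd' }
  'd' is in predict set, so this production goes in M[A, 'd']

M[A, 'd'] = A → d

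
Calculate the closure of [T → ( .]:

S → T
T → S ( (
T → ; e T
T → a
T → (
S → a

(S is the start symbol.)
Start with: [T → ( .]
The dot is at the end, so nothing is added.

CLOSURE = { [T → ( .] }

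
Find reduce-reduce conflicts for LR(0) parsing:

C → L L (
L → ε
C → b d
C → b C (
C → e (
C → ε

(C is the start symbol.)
Yes — I0: [C → .] vs [L → .]; I3: [C → .] vs [L → .]

Augment with C' → C and build the canonical LR(0) collection (I0 = CLOSURE({[C' → . C]}), then GOTO on every symbol after a dot until no new states appear). It has 11 states:
  I0: { [C → . L L (], [C → . b C (], [C → . b d], [C → . e (], [C → .], [C' → . C], [L → .] }  — shift, 2 reduces
  I1: { [C' → C .] }  — accept
  I2: { [C → L . L (], [L → .] }  — reduce
  I3: { [C → . L L (], [C → . b C (], [C → . b d], [C → . e (], [C → .], [C → b . C (], [C → b . d], [L → .] }  — shift, 2 reduces
  I4: { [C → e . (] }  — shift
  I5: { [C → e ( .] }  — reduce
  I6: { [C → b C . (] }  — shift
  I7: { [C → b d .] }  — reduce
  I8: { [C → b C ( .] }  — reduce
  I9: { [C → L L . (] }  — shift
  I10: { [C → L L ( .] }  — reduce

I0 contains complete items [C → .], [L → .] — reduce-reduce conflict.
I3 contains complete items [C → .], [L → .] — reduce-reduce conflict.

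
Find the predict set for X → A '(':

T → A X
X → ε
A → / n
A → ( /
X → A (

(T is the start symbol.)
{ '(', '/' }

PREDICT(X → A '(') = (FIRST(RHS) \ {ε}) ∪ (FOLLOW(X) if ε ∈ FIRST(RHS), i.e. RHS ⇒* ε)
FIRST(A) = { '(', '/' }
FIRST(A '(') = { '(', '/' }
ε ∉ FIRST(A '('), so FOLLOW(X) is not added.
PREDICT(X → A '(') = { '(', '/' }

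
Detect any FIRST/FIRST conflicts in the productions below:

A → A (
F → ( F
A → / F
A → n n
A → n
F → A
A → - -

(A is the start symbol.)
FIRST sets of the non-terminals at (or reachable through a nullable prefix from) the front of some alternative:
  FIRST(A) = { '-', '/', 'n' }

Productions for A:
  A → A (: FIRST = { '-', '/', 'n' }
  A → / F: FIRST = { '/' }
  A → n n: FIRST = { 'n' }
  A → n: FIRST = { 'n' }
  A → - -: FIRST = { '-' }
Productions for F:
  F → ( F: FIRST = { '(' }
  F → A: FIRST = { '-', '/', 'n' }

Conflict for A: A → A ( and A → / F
  Overlap: { '/' }
Conflict for A: A → A ( and A → n n
  Overlap: { 'n' }
Conflict for A: A → A ( and A → n
  Overlap: { 'n' }
Conflict for A: A → A ( and A → - -
  Overlap: { '-' }
Conflict for A: A → n n and A → n
  Overlap: { 'n' }

Answer: Yes. A → A '(' / A → '/' F on { '/' }; A → A '(' / A → n n on { 'n' }; A → A '(' / A → n on { 'n' }; A → A '(' / A → '-' '-' on { '-' }; A → n n / A → n on { 'n' }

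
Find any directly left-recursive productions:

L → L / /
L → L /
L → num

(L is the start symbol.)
L → L / /: LEFT RECURSIVE (starts with L)
L → L /: LEFT RECURSIVE (starts with L)
L → num: starts with num

The grammar has direct left recursion on: L.

Answer: Yes, L is left-recursive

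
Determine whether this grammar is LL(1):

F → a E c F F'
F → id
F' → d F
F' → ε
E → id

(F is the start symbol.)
Relevant sets:
  FOLLOW(F') = { $, 'd' }

For F:
  PREDICT(F → a E c F F') = { 'a' }
  PREDICT(F → id) = { 'id' }
For F':
  PREDICT(F' → d F) = { 'd' }
  PREDICT(F' → ε) = { $, 'd' }
E has a single production, so nothing to check there.

Conflict found: Predict set conflict for F': { 'd' }
The grammar is NOT LL(1).

Answer: No. Predict set conflict for F': { 'd' }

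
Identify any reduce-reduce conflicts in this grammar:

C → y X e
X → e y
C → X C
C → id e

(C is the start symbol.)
No reduce-reduce conflicts

Augment with C' → C and build the canonical LR(0) collection (I0 = CLOSURE({[C' → . C]}), then GOTO on every symbol after a dot until no new states appear). It has 11 states:
  I0: { [C → . X C], [C → . id e], [C → . y X e], [C' → . C], [X → . e y] }  — shift
  I1: { [C' → C .] }  — accept
  I2: { [C → . X C], [C → . id e], [C → . y X e], [C → X . C], [X → . e y] }  — shift
  I3: { [X → e . y] }  — shift
  I4: { [C → id . e] }  — shift
  I5: { [C → y . X e], [X → . e y] }  — shift
  I6: { [C → y X . e] }  — shift
  I7: { [C → y X e .] }  — reduce
  I8: { [C → id e .] }  — reduce
  I9: { [X → e y .] }  — reduce
  I10: { [C → X C .] }  — reduce

No state contains more than one complete item.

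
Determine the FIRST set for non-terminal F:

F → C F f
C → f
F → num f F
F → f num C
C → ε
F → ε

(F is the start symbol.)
{ 'f', 'num', ε }

To compute FIRST(F), examine every production with F on the left-hand side, reading each right-hand side left to right until a non-nullable symbol is reached.

FIRST sets of the other non-terminals involved (by the same procedure, iterated to a fixed point):
  FIRST(C) = { 'f', ε }

From F → C F f:
  - C is a non-terminal: add FIRST(C) \ {ε} = { 'f' }
    C is nullable, so continue to the next symbol
  - F is the symbol being defined: contributes nothing new
    F is nullable, so continue to the next symbol
  - f is a terminal: add 'f' and stop
From F → num f F:
  - num is a terminal: add 'num' and stop
From F → f num C:
  - f is a terminal: add 'f' and stop
From F → ε:
  - ε-production, so ε ∈ FIRST(F)

Collecting: FIRST(F) = { 'f', 'num', ε }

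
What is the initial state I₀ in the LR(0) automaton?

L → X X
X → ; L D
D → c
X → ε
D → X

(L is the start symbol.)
First, augment the grammar with L' → L
I₀ = CLOSURE({ [L' → . L] }):
  [L' → . L] has the dot before L: add [L → . X X]
  [L → . X X] has the dot before X: add [X → . ; L D], [X → .]
No further items can be added.

I₀ = { [L → . X X], [L' → . L], [X → . ; L D], [X → .] }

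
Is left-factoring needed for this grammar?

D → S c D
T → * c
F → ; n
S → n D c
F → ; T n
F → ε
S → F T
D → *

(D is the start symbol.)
Yes, F has productions with common prefix ';'

Left-factoring is needed when two productions for the same non-terminal
share a common prefix on the right-hand side.

Productions for D:
  D → S c D
  D → *
Productions for F:
  F → ; n
  F → ; T n
  F → ε
Productions for S:
  S → n D c
  S → F T

Found common prefix ';' in productions for F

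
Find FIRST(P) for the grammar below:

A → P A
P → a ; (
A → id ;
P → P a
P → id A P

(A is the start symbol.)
{ 'a', 'id' }

From P → a ; (:
  - a is a terminal: add 'a' and stop
From P → P a:
  - P is the symbol being defined: contributes nothing new
    P is not nullable, so stop
From P → id A P:
  - id is a terminal: add 'id' and stop

Collecting: FIRST(P) = { 'a', 'id' }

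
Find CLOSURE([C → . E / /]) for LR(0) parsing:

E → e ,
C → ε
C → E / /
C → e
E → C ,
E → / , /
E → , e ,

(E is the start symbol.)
{ [C → . E / /], [C → . e], [C → .], [E → . , e ,], [E → . / , /], [E → . C ,], [E → . e ,] }

To compute CLOSURE, for each item [A → α.Bβ] where B is a non-terminal, add [B → .γ] for all productions B → γ; repeat for the newly added items until nothing changes.

Start with: [C → . E / /]
  [C → . E / /] has the dot before E: add [E → . e ,], [E → . C ,], [E → . / , /], [E → . , e ,]
  [E → . C ,] has the dot before C: add [C → .], [C → . e]
No further items can be added.

CLOSURE = { [C → . E / /], [C → . e], [C → .], [E → . , e ,], [E → . / , /], [E → . C ,], [E → . e ,] }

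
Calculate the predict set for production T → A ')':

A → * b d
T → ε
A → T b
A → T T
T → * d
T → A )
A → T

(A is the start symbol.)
{ ')', '*', 'b' }

PREDICT(T → A ')') = (FIRST(RHS) \ {ε}) ∪ (FOLLOW(T) if ε ∈ FIRST(RHS), i.e. RHS ⇒* ε)
FIRST(A) = { ')', '*', 'b', ε }
FIRST(A ')') = { ')', '*', 'b' }
ε ∉ FIRST(A ')'), so FOLLOW(T) is not added.
PREDICT(T → A ')') = { ')', '*', 'b' }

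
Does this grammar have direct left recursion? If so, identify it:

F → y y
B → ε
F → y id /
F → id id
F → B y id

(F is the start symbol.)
No direct left recursion

F → y y: starts with y
B → ε: starts with ε
F → y id /: starts with y
F → id id: starts with id
F → B y id: starts with B

No direct left recursion found.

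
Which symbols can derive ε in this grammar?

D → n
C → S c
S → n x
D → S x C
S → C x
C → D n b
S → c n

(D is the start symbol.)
A non-terminal is nullable if it can derive ε (the empty string): either it has an ε-production, or it has a production whose right-hand side consists entirely of nullable non-terminals.

There are no ε-productions, so no non-terminal can derive ε.
No non-terminals are nullable.

Answer: None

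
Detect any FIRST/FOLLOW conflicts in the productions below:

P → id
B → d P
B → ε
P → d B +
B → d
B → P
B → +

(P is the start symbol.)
Nullable non-terminals: B.
FIRST sets used below: FIRST(P) = { 'd', 'id' }

B: nullable alternative(s) B → ε; FOLLOW(B) = { '+' }
  B → d P: FIRST \ {ε} = { 'd' } — disjoint from FOLLOW(B)
  B → ε: FIRST \ {ε} = { } — this is the only nullable alternative, skip
  B → d: FIRST \ {ε} = { 'd' } — disjoint from FOLLOW(B)
  B → P: FIRST \ {ε} = { 'd', 'id' } — disjoint from FOLLOW(B)
  B → +: FIRST \ {ε} = { '+' } — overlaps FOLLOW(B) on { '+' }: CONFLICT

P has no nullable alternative, so no FIRST/FOLLOW check is needed there.

So the grammar has 1 FIRST/FOLLOW conflict (marked CONFLICT above).

Answer: Yes. B → '+' with FOLLOW(B) on { '+' }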